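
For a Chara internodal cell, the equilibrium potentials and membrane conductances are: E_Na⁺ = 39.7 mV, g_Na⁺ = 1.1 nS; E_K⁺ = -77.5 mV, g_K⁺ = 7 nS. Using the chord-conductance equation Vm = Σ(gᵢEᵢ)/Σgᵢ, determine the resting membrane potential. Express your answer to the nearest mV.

-62 mV

Σ gᵢEᵢ = 1.1·(39.7) + 7·(-77.5) = -498.83
Σ gᵢ = 1.1 + 7 = 8.1
Vm = -498.83 / 8.1 = -61.58 mV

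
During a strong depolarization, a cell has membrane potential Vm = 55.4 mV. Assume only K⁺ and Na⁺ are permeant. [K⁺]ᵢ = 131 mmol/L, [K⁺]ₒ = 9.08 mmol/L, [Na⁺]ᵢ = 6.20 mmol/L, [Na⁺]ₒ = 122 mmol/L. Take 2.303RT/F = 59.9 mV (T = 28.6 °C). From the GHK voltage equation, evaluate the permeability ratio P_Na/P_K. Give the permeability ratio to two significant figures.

Let α = P_Na/P_K. GHK: Vm = 59.9·log₁₀[(Kₒ + α·Naₒ)/(Kᵢ + α·Naᵢ)].
10^(Vm/59.9) = 10^(55.4/59.9) = 8.4115
So 8.4115·(Kᵢ + α·Naᵢ) = Kₒ + α·Naₒ → α = (8.4115·131.0 − 9.08) / (122.0 − 8.4115·6.2)
α = (1102 − 9.08) / (122.0 − 52.15) = 1093/69.85 = 15.65

16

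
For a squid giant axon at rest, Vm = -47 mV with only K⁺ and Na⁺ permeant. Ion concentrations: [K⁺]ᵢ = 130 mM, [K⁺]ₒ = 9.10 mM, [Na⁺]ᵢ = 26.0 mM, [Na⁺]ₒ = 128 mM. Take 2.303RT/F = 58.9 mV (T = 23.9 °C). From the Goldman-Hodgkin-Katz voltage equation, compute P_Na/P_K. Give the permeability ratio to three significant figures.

Let α = P_Na/P_K. GHK: Vm = 58.9·log₁₀[(Kₒ + α·Naₒ)/(Kᵢ + α·Naᵢ)].
10^(Vm/58.9) = 10^(-47.0/58.9) = 0.15923
So 0.15923·(Kᵢ + α·Naᵢ) = Kₒ + α·Naₒ → α = (0.15923·130.0 − 9.1) / (128.0 − 0.15923·26.0)
α = (20.7 − 9.1) / (128.0 − 4.14) = 11.6/123.9 = 0.09366

0.0937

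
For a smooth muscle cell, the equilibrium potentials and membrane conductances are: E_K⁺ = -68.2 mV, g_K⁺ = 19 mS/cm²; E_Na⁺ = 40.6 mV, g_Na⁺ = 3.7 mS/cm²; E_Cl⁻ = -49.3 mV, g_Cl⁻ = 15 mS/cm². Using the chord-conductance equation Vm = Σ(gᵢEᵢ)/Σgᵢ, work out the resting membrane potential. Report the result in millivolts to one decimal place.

-50.0 mV

Σ gᵢEᵢ = 19·(-68.2) + 3.7·(40.6) + 15·(-49.3) = -1885.08
Σ gᵢ = 19 + 3.7 + 15 = 37.7
Vm = -1885.08 / 37.7 = -50.00 mV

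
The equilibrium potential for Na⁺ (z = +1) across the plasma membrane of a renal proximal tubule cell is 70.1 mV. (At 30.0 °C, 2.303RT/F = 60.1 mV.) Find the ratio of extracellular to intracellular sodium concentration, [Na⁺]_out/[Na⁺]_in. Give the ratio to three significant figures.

14.7

log₁₀([out]/[in]) = E·z/(60.1) = 70.1 × 1 / 60.1 = 1.1664
[out]/[in] = 10^(1.1664) = 14.67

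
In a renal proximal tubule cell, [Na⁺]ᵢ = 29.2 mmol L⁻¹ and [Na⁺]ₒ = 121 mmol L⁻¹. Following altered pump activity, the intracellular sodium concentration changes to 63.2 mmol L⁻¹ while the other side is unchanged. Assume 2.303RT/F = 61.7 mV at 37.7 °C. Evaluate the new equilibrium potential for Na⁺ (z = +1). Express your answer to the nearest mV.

After the shift: [Na⁺]_out = 121, [Na⁺]_in = 63.2 mmol L⁻¹.
E_new = (61.7/1)·log₁₀(121/63.2) = 61.70 · (0.2821) = 17.40 mV

17 mV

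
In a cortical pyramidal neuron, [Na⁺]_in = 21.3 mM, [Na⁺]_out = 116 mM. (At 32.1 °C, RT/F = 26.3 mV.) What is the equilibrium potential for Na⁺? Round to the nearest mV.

E = (26.3/z) · ln([Na⁺]_out/[Na⁺]_in) with z = +1.
= (26.3/1) · ln(116/21.3) = 26.30 · ln(5.446)
= 26.30 · (1.6949) = 44.58 mV

45 mV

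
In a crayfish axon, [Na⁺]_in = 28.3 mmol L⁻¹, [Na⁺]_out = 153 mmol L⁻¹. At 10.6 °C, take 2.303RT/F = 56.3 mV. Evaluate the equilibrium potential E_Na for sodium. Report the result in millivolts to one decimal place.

41.3 mV

E = (56.3/z) · log₁₀([Na⁺]_out/[Na⁺]_in) with z = +1.
= (56.3/1) · log₁₀(153/28.3) = 56.30 · log₁₀(5.406)
= 56.30 · (0.7329) = 41.26 mV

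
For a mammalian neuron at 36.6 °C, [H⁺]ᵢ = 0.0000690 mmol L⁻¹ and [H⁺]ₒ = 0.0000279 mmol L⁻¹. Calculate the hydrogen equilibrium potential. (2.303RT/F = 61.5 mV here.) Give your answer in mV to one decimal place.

E = (61.5/z) · log₁₀([H⁺]_out/[H⁺]_in) with z = +1.
= (61.5/1) · log₁₀(0.0000279/0.0000690) = 61.50 · log₁₀(0.4043)
= 61.50 · (-0.3932) = -24.18 mV

-24.2 mV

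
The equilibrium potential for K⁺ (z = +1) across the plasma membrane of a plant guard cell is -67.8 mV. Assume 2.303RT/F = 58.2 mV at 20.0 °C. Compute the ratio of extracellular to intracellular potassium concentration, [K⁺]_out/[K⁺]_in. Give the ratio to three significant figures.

0.0684

log₁₀([out]/[in]) = E·z/(58.2) = -67.8 × 1 / 58.2 = -1.1649
[out]/[in] = 10^(-1.1649) = 0.0684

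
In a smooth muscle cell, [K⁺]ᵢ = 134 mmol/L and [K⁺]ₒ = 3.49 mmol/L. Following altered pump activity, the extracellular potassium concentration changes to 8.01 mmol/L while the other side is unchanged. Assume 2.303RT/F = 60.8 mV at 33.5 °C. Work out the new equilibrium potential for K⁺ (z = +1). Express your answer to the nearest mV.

-74 mV

After the shift: [K⁺]_out = 8.01, [K⁺]_in = 134 mmol/L.
E_new = (60.8/1)·log₁₀(8.01/134) = 60.80 · (-1.2235) = -74.39 mV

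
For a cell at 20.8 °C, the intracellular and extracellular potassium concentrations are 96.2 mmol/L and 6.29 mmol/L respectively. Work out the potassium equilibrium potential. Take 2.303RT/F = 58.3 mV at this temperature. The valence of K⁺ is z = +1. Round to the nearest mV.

E = (58.3/z) · log₁₀([K⁺]_out/[K⁺]_in) with z = +1.
= (58.3/1) · log₁₀(6.29/96.2) = 58.30 · log₁₀(0.06538)
= 58.30 · (-1.1845) = -69.06 mV

-69 mV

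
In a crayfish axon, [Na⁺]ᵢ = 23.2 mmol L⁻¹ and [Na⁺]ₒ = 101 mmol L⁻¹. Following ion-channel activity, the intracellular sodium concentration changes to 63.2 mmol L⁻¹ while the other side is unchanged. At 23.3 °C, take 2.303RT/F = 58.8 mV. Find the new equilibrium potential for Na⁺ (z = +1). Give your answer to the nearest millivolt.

After the shift: [Na⁺]_out = 101, [Na⁺]_in = 63.2 mmol L⁻¹.
E_new = (58.8/1)·log₁₀(101/63.2) = 58.80 · (0.2036) = 11.97 mV

12 mV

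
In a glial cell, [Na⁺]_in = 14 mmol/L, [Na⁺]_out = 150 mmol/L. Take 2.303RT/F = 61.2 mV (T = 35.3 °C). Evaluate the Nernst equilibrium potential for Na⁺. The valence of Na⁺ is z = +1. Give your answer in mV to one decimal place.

E = (61.2/z) · log₁₀([Na⁺]_out/[Na⁺]_in) with z = +1.
= (61.2/1) · log₁₀(150/14) = 61.20 · log₁₀(10.71)
= 61.20 · (1.0300) = 63.03 mV

63.0 mV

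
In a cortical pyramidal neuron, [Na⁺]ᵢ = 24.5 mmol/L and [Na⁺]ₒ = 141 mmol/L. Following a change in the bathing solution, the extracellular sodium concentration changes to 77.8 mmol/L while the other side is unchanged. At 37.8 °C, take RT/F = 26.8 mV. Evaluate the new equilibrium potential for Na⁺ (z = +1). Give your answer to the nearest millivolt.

After the shift: [Na⁺]_out = 77.8, [Na⁺]_in = 24.5 mmol/L.
E_new = (26.8/1)·ln(77.8/24.5) = 26.80 · (1.1555) = 30.97 mV

31 mV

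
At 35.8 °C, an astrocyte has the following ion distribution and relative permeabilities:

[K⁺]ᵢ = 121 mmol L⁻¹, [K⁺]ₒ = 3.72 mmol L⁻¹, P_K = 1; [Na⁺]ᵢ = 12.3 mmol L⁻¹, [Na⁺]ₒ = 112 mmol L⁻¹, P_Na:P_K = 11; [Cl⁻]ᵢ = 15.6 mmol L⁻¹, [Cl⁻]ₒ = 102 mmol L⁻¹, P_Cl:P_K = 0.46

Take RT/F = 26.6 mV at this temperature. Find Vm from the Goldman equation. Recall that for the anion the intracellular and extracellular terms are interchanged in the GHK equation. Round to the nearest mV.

38 mV

Vm = 26.6 · ln[(Σ P·[cation]ₒ + Σ P·[anion]ᵢ) / (Σ P·[cation]ᵢ + Σ P·[anion]ₒ)]
Numerator = 1×3.72 + 11×112 + 0.46×15.6 = 1243
Denominator = 1×121 + 11×12.3 + 0.46×102 = 303.2
Vm = 26.6 · ln(4.099) = 26.6 × (1.4107) = 37.53 mV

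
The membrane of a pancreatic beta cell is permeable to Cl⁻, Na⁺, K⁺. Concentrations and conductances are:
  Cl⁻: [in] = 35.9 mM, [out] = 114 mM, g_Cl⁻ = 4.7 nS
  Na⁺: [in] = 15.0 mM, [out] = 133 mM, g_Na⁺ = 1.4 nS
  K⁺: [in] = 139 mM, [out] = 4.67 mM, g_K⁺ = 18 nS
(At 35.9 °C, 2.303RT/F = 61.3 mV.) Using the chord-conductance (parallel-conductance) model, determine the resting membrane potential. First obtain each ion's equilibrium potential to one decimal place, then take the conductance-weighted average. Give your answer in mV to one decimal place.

-70.1 mV

E_Cl⁻ = (61.3/-1)·log₁₀(114/35.9) = -30.8 mV
E_Na⁺ = (61.3/1)·log₁₀(133/15.0) = 58.1 mV
E_K⁺ = (61.3/1)·log₁₀(4.67/139) = -90.3 mV
Vm = (Σ gᵢEᵢ)/(Σ gᵢ) = (4.7·-30.8 + 1.4·58.1 + 18·-90.3) / (4.7 + 1.4 + 18)
= -1688.82 / 24.1 = -70.08 mV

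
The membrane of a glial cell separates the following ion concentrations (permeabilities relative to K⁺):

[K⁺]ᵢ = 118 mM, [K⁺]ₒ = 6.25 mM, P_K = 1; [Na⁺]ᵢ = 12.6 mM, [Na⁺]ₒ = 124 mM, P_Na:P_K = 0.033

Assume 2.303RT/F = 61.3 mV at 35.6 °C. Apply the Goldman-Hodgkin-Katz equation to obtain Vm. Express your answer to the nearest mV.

Vm = 61.3 · log₁₀[(Σ P·[cation]ₒ + Σ P·[anion]ᵢ) / (Σ P·[cation]ᵢ + Σ P·[anion]ₒ)]
Numerator = 1×6.25 + 0.033×124 = 10.34
Denominator = 1×118 + 0.033×12.6 = 118.4
Vm = 61.3 · log₁₀(0.087336) = 61.3 × (-1.0588) = -64.90 mV

-65 mV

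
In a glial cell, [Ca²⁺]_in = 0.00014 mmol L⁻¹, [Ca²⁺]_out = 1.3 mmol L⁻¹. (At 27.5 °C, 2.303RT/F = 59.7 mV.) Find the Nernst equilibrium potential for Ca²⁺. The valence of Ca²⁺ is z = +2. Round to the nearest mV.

118 mV

E = (59.7/z) · log₁₀([Ca²⁺]_out/[Ca²⁺]_in) with z = +2.
= (59.7/2) · log₁₀(1.3/0.00014) = 29.85 · log₁₀(9286)
= 29.85 · (3.9678) = 118.44 mV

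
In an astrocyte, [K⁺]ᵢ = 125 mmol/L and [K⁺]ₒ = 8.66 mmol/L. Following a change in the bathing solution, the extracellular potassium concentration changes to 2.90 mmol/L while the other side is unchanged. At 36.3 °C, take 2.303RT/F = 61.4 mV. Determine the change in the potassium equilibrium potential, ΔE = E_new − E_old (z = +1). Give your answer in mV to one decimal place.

-29.2 mV

E_old = (61.4/1)·log₁₀(8.66/125) = -71.19 mV
E_new = (61.4/1)·log₁₀(2.90/125) = -100.36 mV
ΔE = -100.36 − (-71.19) = -29.17 mV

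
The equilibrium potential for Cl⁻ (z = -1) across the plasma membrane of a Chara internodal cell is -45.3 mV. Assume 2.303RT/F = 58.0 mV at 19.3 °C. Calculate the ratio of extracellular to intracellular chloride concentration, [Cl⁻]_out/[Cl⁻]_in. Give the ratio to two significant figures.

log₁₀([out]/[in]) = E·z/(58.0) = -45.3 × -1 / 58.0 = 0.7810
[out]/[in] = 10^(0.7810) = 6.04

6.0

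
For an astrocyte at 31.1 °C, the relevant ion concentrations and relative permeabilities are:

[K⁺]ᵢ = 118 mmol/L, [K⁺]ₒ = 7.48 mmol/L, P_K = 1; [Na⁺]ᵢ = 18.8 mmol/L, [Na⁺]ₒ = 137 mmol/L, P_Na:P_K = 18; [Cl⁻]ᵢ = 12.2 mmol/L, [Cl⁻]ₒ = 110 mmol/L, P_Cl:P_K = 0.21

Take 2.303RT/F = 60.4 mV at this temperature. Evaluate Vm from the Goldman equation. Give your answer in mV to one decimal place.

Vm = 60.4 · log₁₀[(Σ P·[cation]ₒ + Σ P·[anion]ᵢ) / (Σ P·[cation]ᵢ + Σ P·[anion]ₒ)]
Numerator = 1×7.48 + 18×137 + 0.21×12.2 = 2476
Denominator = 1×118 + 18×18.8 + 0.21×110 = 479.5
Vm = 60.4 · log₁₀(5.1638) = 60.4 × (0.7130) = 43.06 mV

43.1 mV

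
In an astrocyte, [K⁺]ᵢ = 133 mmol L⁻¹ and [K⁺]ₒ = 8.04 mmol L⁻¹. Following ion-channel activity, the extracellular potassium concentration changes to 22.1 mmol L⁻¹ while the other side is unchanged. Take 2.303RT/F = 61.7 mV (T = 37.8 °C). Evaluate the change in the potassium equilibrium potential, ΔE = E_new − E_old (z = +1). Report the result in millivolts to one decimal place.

E_old = (61.7/1)·log₁₀(8.04/133) = -75.19 mV
E_new = (61.7/1)·log₁₀(22.1/133) = -48.09 mV
ΔE = -48.09 − (-75.19) = 27.09 mV

27.1 mV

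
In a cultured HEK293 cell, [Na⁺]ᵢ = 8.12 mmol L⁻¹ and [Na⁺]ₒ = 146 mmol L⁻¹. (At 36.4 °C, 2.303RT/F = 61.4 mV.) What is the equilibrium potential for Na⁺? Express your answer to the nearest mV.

77 mV

E = (61.4/z) · log₁₀([Na⁺]_out/[Na⁺]_in) with z = +1.
= (61.4/1) · log₁₀(146/8.12) = 61.40 · log₁₀(17.98)
= 61.40 · (1.2548) = 77.04 mV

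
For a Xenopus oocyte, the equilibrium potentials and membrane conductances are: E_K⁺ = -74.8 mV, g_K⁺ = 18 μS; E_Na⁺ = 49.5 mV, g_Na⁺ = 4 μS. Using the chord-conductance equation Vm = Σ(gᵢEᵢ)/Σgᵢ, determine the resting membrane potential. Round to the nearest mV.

-52 mV

Σ gᵢEᵢ = 18·(-74.8) + 4·(49.5) = -1148.40
Σ gᵢ = 18 + 4 = 22
Vm = -1148.40 / 22 = -52.20 mV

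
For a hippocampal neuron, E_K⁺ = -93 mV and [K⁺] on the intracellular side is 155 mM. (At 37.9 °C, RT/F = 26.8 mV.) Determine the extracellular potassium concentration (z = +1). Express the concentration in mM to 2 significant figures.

Nernst: E = (26.8/1) · ln([out]/[in]), so ln([out]/[in]) = -93.0 × 1 / 26.8 = -3.4701.
[out]/[in] = e^(-3.4701) = 0.03111.
[out] = 0.03111 × 155 = 4.822 mM.

4.8 mM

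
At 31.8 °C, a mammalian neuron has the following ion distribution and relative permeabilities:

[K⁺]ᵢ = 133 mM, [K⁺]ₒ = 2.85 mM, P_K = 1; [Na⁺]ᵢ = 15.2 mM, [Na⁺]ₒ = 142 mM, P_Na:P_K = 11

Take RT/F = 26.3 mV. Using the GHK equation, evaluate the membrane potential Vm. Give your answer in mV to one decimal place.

43.4 mV

Vm = 26.3 · ln[(Σ P·[cation]ₒ + Σ P·[anion]ᵢ) / (Σ P·[cation]ᵢ + Σ P·[anion]ₒ)]
Numerator = 1×2.85 + 11×142 = 1565
Denominator = 1×133 + 11×15.2 = 300.2
Vm = 26.3 · ln(5.2127) = 26.3 × (1.6511) = 43.42 mV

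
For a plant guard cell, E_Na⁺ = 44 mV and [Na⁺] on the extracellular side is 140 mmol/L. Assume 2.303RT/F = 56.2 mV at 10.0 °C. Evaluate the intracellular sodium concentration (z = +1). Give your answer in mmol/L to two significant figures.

23 mmol/L

Nernst: E = (56.2/1) · log₁₀([out]/[in]), so log₁₀([out]/[in]) = 44.0 × 1 / 56.2 = 0.7829.
[out]/[in] = 10^(0.7829) = 6.066.
[in] = 140 / 6.066 = 23.08 mmol/L.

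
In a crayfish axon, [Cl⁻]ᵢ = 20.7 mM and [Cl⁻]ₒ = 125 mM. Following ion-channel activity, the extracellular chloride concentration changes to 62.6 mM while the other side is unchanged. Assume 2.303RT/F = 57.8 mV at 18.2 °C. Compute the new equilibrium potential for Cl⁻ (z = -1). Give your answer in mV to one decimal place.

-27.8 mV

After the shift: [Cl⁻]_out = 62.6, [Cl⁻]_in = 20.7 mM.
E_new = (57.8/-1)·log₁₀(62.6/20.7) = -57.80 · (0.4806) = -27.78 mV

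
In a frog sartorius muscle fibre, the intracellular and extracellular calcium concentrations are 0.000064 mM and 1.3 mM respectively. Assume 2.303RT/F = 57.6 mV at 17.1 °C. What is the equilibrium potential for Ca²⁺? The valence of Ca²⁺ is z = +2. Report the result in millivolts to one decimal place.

124.1 mV

E = (57.6/z) · log₁₀([Ca²⁺]_out/[Ca²⁺]_in) with z = +2.
= (57.6/2) · log₁₀(1.3/0.000064) = 28.80 · log₁₀(2.031e+04)
= 28.80 · (4.3078) = 124.06 mV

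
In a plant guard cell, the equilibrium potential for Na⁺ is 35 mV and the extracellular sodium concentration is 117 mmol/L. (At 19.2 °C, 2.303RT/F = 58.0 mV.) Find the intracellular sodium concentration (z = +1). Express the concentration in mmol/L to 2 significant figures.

29 mmol/L

Nernst: E = (58.0/1) · log₁₀([out]/[in]), so log₁₀([out]/[in]) = 35.0 × 1 / 58.0 = 0.6034.
[out]/[in] = 10^(0.6034) = 4.013.
[in] = 117 / 4.013 = 29.16 mmol/L.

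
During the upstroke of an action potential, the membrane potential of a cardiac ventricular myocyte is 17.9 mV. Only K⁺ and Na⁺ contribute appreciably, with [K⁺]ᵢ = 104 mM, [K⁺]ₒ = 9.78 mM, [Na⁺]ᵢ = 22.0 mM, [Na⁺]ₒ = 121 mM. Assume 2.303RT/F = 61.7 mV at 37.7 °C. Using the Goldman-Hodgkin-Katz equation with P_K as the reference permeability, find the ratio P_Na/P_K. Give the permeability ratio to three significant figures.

2.47

Let α = P_Na/P_K. GHK: Vm = 61.7·log₁₀[(Kₒ + α·Naₒ)/(Kᵢ + α·Naᵢ)].
10^(Vm/61.7) = 10^(17.9/61.7) = 1.9504
So 1.9504·(Kᵢ + α·Naᵢ) = Kₒ + α·Naₒ → α = (1.9504·104.0 − 9.78) / (121.0 − 1.9504·22.0)
α = (202.8 − 9.78) / (121.0 − 42.91) = 193.1/78.09 = 2.472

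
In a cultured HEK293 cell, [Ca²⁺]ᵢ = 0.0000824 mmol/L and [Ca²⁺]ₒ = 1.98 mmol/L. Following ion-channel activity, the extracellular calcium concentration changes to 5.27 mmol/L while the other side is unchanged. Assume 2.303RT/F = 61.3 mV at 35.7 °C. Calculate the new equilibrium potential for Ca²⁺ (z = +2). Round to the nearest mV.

147 mV

After the shift: [Ca²⁺]_out = 5.27, [Ca²⁺]_in = 0.0000824 mmol/L.
E_new = (61.3/2)·log₁₀(5.27/0.0000824) = 30.65 · (4.8059) = 147.30 mV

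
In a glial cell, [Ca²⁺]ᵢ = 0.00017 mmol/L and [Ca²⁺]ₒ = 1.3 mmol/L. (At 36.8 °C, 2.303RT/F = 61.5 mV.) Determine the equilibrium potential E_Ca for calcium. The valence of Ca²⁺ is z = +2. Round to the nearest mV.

E = (61.5/z) · log₁₀([Ca²⁺]_out/[Ca²⁺]_in) with z = +2.
= (61.5/2) · log₁₀(1.3/0.00017) = 30.75 · log₁₀(7647)
= 30.75 · (3.8835) = 119.42 mV

119 mV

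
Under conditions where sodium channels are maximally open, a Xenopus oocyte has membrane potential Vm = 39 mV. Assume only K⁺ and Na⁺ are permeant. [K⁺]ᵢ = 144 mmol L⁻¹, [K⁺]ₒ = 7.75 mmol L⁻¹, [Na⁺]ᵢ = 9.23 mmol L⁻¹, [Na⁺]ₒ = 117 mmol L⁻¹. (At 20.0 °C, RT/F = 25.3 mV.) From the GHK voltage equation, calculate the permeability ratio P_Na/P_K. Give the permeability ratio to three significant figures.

9.00

Let α = P_Na/P_K. GHK: Vm = 25.3·ln[(Kₒ + α·Naₒ)/(Kᵢ + α·Naᵢ)].
e^(Vm/25.3) = e^(39.0/25.3) = 4.6716
So 4.6716·(Kᵢ + α·Naᵢ) = Kₒ + α·Naₒ → α = (4.6716·144.0 − 7.75) / (117.0 − 4.6716·9.23)
α = (672.7 − 7.75) / (117.0 − 43.12) = 665/73.88 = 9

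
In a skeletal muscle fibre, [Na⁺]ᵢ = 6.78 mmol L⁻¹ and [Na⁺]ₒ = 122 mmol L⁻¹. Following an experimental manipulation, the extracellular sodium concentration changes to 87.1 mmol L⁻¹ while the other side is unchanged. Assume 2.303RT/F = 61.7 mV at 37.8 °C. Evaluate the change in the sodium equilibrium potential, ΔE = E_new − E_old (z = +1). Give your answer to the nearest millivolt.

-9 mV

E_old = (61.7/1)·log₁₀(122/6.78) = 77.44 mV
E_new = (61.7/1)·log₁₀(87.1/6.78) = 68.41 mV
ΔE = 68.41 − (77.44) = -9.03 mV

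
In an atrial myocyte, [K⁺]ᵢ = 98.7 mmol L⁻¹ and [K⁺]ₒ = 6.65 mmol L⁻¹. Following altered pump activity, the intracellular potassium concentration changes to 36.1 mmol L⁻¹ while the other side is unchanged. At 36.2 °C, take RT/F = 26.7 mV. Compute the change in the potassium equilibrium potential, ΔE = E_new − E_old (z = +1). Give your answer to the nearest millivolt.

E_old = (26.7/1)·ln(6.65/98.7) = -72.02 mV
E_new = (26.7/1)·ln(6.65/36.1) = -45.17 mV
ΔE = -45.17 − (-72.02) = 26.85 mV

27 mV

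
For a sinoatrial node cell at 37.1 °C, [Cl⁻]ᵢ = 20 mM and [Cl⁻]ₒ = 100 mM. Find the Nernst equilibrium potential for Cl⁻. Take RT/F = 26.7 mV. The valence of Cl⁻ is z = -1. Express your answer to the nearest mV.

E = (26.7/z) · ln([Cl⁻]_out/[Cl⁻]_in) with z = -1.
For an anion, dividing by z = -1 reverses the sign.
= (26.7/-1) · ln(100/20) = -26.70 · ln(5)
= -26.70 · (1.6094) = -42.97 mV

-43 mV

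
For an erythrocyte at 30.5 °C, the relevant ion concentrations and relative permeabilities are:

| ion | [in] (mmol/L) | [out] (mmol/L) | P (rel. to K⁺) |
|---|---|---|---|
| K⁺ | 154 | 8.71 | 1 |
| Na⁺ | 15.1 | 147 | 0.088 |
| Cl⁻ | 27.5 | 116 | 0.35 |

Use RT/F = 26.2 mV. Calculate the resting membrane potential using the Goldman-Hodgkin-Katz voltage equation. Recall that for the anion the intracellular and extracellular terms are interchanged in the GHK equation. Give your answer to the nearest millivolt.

Vm = 26.2 · ln[(Σ P·[cation]ₒ + Σ P·[anion]ᵢ) / (Σ P·[cation]ᵢ + Σ P·[anion]ₒ)]
Numerator = 1×8.71 + 0.088×147 + 0.35×27.5 = 31.27
Denominator = 1×154 + 0.088×15.1 + 0.35×116 = 195.9
Vm = 26.2 · ln(0.1596) = 26.2 × (-1.8351) = -48.08 mV

-48 mV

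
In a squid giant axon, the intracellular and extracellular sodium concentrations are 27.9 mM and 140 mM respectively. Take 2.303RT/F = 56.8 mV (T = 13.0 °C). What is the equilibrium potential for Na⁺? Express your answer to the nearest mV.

40 mV

E = (56.8/z) · log₁₀([Na⁺]_out/[Na⁺]_in) with z = +1.
= (56.8/1) · log₁₀(140/27.9) = 56.80 · log₁₀(5.018)
= 56.80 · (0.7005) = 39.79 mV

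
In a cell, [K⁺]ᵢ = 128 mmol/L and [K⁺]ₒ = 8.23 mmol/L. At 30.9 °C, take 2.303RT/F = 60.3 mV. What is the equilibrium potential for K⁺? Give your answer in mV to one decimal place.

-71.9 mV

E = (60.3/z) · log₁₀([K⁺]_out/[K⁺]_in) with z = +1.
= (60.3/1) · log₁₀(8.23/128) = 60.30 · log₁₀(0.0643)
= 60.30 · (-1.1918) = -71.87 mV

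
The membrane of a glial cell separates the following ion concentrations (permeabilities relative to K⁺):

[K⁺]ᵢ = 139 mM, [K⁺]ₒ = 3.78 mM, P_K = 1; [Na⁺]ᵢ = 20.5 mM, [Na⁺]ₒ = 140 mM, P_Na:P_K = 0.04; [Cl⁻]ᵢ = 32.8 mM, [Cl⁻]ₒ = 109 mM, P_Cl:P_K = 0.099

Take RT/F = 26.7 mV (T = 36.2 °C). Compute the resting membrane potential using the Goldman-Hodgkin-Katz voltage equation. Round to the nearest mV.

-66 mV

Vm = 26.7 · ln[(Σ P·[cation]ₒ + Σ P·[anion]ᵢ) / (Σ P·[cation]ᵢ + Σ P·[anion]ₒ)]
Numerator = 1×3.78 + 0.04×140 + 0.099×32.8 = 12.63
Denominator = 1×139 + 0.04×20.5 + 0.099×109 = 150.6
Vm = 26.7 · ln(0.08384) = 26.7 × (-2.4788) = -66.19 mV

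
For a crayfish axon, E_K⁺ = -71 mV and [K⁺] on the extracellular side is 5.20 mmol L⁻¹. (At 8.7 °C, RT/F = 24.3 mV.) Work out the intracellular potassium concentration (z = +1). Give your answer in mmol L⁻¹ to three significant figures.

Nernst: E = (24.3/1) · ln([out]/[in]), so ln([out]/[in]) = -71.0 × 1 / 24.3 = -2.9218.
[out]/[in] = e^(-2.9218) = 0.05384.
[in] = 5.20 / 0.05384 = 96.59 mmol L⁻¹.

96.6 mmol L⁻¹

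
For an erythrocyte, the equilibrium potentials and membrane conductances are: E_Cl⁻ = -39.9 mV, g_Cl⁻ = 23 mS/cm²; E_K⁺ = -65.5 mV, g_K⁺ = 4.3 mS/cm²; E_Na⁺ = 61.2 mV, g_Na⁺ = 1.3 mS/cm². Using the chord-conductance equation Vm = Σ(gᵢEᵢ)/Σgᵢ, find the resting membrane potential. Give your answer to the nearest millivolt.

-39 mV

Σ gᵢEᵢ = 23·(-39.9) + 4.3·(-65.5) + 1.3·(61.2) = -1119.79
Σ gᵢ = 23 + 4.3 + 1.3 = 28.6
Vm = -1119.79 / 28.6 = -39.15 mV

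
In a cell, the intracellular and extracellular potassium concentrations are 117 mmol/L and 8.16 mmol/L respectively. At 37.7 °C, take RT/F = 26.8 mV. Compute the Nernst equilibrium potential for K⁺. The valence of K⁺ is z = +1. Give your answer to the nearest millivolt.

E = (26.8/z) · ln([K⁺]_out/[K⁺]_in) with z = +1.
= (26.8/1) · ln(8.16/117) = 26.80 · ln(0.06974)
= 26.80 · (-2.6629) = -71.37 mV

-71 mV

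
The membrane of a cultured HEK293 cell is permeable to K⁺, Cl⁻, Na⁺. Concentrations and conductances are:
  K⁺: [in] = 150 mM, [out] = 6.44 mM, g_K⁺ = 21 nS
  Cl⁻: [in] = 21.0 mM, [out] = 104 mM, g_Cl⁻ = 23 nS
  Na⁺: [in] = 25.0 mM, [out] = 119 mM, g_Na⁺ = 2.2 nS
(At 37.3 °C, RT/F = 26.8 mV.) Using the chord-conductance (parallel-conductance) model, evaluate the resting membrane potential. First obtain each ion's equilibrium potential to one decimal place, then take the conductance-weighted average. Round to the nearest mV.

E_K⁺ = (26.8/1)·ln(6.44/150) = -84.4 mV
E_Cl⁻ = (26.8/-1)·ln(104/21.0) = -42.9 mV
E_Na⁺ = (26.8/1)·ln(119/25.0) = 41.8 mV
Vm = (Σ gᵢEᵢ)/(Σ gᵢ) = (21·-84.4 + 23·-42.9 + 2.2·41.8) / (21 + 23 + 2.2)
= -2667.14 / 46.2 = -57.73 mV

-58 mV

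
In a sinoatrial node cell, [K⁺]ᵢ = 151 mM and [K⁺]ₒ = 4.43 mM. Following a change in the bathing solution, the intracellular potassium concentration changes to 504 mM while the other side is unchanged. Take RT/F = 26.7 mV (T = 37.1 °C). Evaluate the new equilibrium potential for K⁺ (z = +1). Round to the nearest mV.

After the shift: [K⁺]_out = 4.43, [K⁺]_in = 504 mM.
E_new = (26.7/1)·ln(4.43/504) = 26.70 · (-4.7342) = -126.40 mV

-126 mV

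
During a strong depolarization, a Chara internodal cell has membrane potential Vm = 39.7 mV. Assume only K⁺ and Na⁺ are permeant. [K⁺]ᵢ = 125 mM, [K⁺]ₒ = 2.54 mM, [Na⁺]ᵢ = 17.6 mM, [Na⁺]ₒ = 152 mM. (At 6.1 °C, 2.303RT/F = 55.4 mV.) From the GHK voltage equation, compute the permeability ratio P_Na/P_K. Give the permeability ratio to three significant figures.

Let α = P_Na/P_K. GHK: Vm = 55.4·log₁₀[(Kₒ + α·Naₒ)/(Kᵢ + α·Naᵢ)].
10^(Vm/55.4) = 10^(39.7/55.4) = 5.2072
So 5.2072·(Kᵢ + α·Naᵢ) = Kₒ + α·Naₒ → α = (5.2072·125.0 − 2.54) / (152.0 − 5.2072·17.6)
α = (650.9 − 2.54) / (152.0 − 91.65) = 648.4/60.35 = 10.74

10.7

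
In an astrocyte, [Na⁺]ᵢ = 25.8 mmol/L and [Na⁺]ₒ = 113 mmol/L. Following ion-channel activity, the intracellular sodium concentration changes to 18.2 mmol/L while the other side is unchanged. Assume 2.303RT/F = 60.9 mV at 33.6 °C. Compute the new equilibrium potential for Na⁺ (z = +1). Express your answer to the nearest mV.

After the shift: [Na⁺]_out = 113, [Na⁺]_in = 18.2 mmol/L.
E_new = (60.9/1)·log₁₀(113/18.2) = 60.90 · (0.7930) = 48.29 mV

48 mV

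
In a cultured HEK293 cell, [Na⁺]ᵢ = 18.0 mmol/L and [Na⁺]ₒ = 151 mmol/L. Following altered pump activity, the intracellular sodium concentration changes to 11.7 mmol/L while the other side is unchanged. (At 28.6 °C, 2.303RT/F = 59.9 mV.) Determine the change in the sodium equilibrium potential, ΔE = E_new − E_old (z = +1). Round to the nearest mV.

E_old = (59.9/1)·log₁₀(151/18.0) = 55.33 mV
E_new = (59.9/1)·log₁₀(151/11.7) = 66.54 mV
ΔE = 66.54 − (55.33) = 11.21 mV

11 mV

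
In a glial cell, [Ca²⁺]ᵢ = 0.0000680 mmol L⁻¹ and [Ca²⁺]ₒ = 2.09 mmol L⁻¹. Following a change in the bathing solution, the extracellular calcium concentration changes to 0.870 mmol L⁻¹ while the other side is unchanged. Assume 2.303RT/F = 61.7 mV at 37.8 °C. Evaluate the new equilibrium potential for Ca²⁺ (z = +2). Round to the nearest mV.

127 mV

After the shift: [Ca²⁺]_out = 0.870, [Ca²⁺]_in = 0.0000680 mmol L⁻¹.
E_new = (61.7/2)·log₁₀(0.870/0.0000680) = 30.85 · (4.1070) = 126.70 mV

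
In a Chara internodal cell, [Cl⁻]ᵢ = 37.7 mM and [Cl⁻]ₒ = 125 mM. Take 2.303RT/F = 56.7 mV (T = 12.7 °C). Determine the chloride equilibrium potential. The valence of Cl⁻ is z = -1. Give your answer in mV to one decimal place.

-29.5 mV

E = (56.7/z) · log₁₀([Cl⁻]_out/[Cl⁻]_in) with z = -1.
For an anion, dividing by z = -1 reverses the sign.
= (56.7/-1) · log₁₀(125/37.7) = -56.70 · log₁₀(3.316)
= -56.70 · (0.5206) = -29.52 mV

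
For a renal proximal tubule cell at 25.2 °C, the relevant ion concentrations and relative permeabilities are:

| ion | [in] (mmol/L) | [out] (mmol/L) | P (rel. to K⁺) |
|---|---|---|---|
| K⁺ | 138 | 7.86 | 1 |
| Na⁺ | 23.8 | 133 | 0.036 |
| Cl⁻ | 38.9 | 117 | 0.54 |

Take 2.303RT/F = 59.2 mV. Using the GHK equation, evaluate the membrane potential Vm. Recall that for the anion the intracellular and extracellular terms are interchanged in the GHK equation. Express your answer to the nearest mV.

Vm = 59.2 · log₁₀[(Σ P·[cation]ₒ + Σ P·[anion]ᵢ) / (Σ P·[cation]ᵢ + Σ P·[anion]ₒ)]
Numerator = 1×7.86 + 0.036×133 + 0.54×38.9 = 33.65
Denominator = 1×138 + 0.036×23.8 + 0.54×117 = 202
Vm = 59.2 · log₁₀(0.16657) = 59.2 × (-0.7784) = -46.08 mV

-46 mV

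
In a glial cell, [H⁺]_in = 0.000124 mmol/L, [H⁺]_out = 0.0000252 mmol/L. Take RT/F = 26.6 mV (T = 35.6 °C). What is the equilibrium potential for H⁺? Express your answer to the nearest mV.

-42 mV

E = (26.6/z) · ln([H⁺]_out/[H⁺]_in) with z = +1.
= (26.6/1) · ln(0.0000252/0.000124) = 26.60 · ln(0.2032)
= 26.60 · (-1.5934) = -42.39 mV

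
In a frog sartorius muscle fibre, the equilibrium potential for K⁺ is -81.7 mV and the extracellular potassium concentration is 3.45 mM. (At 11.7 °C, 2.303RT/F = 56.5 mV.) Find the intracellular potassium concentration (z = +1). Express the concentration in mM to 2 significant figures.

Nernst: E = (56.5/1) · log₁₀([out]/[in]), so log₁₀([out]/[in]) = -81.7 × 1 / 56.5 = -1.4460.
[out]/[in] = 10^(-1.4460) = 0.03581.
[in] = 3.45 / 0.03581 = 96.35 mM.

96 mM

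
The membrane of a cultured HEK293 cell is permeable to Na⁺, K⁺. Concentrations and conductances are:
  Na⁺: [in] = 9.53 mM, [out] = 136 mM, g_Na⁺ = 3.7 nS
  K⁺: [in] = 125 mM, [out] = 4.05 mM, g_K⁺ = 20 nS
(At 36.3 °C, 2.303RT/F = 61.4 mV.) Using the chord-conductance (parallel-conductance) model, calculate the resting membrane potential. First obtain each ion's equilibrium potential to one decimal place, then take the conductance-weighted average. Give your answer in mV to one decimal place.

-66.1 mV

E_Na⁺ = (61.4/1)·log₁₀(136/9.53) = 70.9 mV
E_K⁺ = (61.4/1)·log₁₀(4.05/125) = -91.5 mV
Vm = (Σ gᵢEᵢ)/(Σ gᵢ) = (3.7·70.9 + 20·-91.5) / (3.7 + 20)
= -1567.67 / 23.7 = -66.15 mV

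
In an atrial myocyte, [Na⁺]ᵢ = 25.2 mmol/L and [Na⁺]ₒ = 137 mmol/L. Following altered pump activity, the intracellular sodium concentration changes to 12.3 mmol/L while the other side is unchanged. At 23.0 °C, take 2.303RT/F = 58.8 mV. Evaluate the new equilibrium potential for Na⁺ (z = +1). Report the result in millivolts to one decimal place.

After the shift: [Na⁺]_out = 137, [Na⁺]_in = 12.3 mmol/L.
E_new = (58.8/1)·log₁₀(137/12.3) = 58.80 · (1.0468) = 61.55 mV

61.6 mV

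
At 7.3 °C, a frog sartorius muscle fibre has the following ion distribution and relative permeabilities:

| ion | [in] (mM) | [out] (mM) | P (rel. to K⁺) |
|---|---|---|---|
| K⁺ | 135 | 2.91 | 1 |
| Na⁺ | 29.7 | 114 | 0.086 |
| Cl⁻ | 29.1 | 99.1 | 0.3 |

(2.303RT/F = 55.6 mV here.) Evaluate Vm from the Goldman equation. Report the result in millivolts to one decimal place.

Vm = 55.6 · log₁₀[(Σ P·[cation]ₒ + Σ P·[anion]ᵢ) / (Σ P·[cation]ᵢ + Σ P·[anion]ₒ)]
Numerator = 1×2.91 + 0.086×114 + 0.3×29.1 = 21.44
Denominator = 1×135 + 0.086×29.7 + 0.3×99.1 = 167.3
Vm = 55.6 · log₁₀(0.12819) = 55.6 × (-0.8921) = -49.60 mV

-49.6 mV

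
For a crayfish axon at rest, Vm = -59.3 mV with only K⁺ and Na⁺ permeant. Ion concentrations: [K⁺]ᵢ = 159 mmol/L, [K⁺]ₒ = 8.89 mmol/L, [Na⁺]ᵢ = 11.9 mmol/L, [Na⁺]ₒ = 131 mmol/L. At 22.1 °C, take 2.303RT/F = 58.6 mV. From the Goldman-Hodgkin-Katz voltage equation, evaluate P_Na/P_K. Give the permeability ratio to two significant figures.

Let α = P_Na/P_K. GHK: Vm = 58.6·log₁₀[(Kₒ + α·Naₒ)/(Kᵢ + α·Naᵢ)].
10^(Vm/58.6) = 10^(-59.3/58.6) = 0.097287
So 0.097287·(Kᵢ + α·Naᵢ) = Kₒ + α·Naₒ → α = (0.097287·159.0 − 8.89) / (131.0 − 0.097287·11.9)
α = (15.47 − 8.89) / (131.0 − 1.158) = 6.579/129.8 = 0.05067

0.051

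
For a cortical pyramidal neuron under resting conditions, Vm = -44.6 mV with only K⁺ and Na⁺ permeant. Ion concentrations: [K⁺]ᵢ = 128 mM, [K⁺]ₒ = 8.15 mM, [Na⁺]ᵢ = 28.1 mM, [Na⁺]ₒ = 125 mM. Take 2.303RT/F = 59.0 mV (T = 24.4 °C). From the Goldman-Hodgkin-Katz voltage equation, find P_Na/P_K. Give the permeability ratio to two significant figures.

Let α = P_Na/P_K. GHK: Vm = 59.0·log₁₀[(Kₒ + α·Naₒ)/(Kᵢ + α·Naᵢ)].
10^(Vm/59.0) = 10^(-44.6/59.0) = 0.17542
So 0.17542·(Kᵢ + α·Naᵢ) = Kₒ + α·Naₒ → α = (0.17542·128.0 − 8.15) / (125.0 − 0.17542·28.1)
α = (22.45 − 8.15) / (125.0 − 4.929) = 14.3/120.1 = 0.1191

0.12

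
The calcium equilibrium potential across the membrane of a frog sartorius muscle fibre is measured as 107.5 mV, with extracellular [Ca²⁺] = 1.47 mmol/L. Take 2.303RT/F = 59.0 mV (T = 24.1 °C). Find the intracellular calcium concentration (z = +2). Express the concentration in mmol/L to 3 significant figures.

0.000334 mmol/L

Nernst: E = (59.0/2) · log₁₀([out]/[in]), so log₁₀([out]/[in]) = 107.5 × 2 / 59.0 = 3.6441.
[out]/[in] = 10^(3.6441) = 4406.
[in] = 1.47 / 4406 = 0.0003336 mmol/L.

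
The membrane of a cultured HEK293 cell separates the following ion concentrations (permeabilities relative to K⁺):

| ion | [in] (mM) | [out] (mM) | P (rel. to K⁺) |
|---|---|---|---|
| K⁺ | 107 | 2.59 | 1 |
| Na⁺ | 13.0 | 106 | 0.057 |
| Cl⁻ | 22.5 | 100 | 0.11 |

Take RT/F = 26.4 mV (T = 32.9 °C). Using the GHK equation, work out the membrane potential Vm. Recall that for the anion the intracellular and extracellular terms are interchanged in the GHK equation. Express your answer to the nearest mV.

-63 mV

Vm = 26.4 · ln[(Σ P·[cation]ₒ + Σ P·[anion]ᵢ) / (Σ P·[cation]ᵢ + Σ P·[anion]ₒ)]
Numerator = 1×2.59 + 0.057×106 + 0.11×22.5 = 11.11
Denominator = 1×107 + 0.057×13.0 + 0.11×100 = 118.7
Vm = 26.4 · ln(0.09354) = 26.4 × (-2.3694) = -62.55 mV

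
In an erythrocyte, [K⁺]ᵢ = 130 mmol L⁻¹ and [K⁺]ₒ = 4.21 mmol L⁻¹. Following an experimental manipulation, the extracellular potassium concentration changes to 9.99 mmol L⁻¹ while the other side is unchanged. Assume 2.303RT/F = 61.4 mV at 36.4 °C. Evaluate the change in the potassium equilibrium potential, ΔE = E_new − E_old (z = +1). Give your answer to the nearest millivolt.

23 mV

E_old = (61.4/1)·log₁₀(4.21/130) = -91.47 mV
E_new = (61.4/1)·log₁₀(9.99/130) = -68.42 mV
ΔE = -68.42 − (-91.47) = 23.04 mV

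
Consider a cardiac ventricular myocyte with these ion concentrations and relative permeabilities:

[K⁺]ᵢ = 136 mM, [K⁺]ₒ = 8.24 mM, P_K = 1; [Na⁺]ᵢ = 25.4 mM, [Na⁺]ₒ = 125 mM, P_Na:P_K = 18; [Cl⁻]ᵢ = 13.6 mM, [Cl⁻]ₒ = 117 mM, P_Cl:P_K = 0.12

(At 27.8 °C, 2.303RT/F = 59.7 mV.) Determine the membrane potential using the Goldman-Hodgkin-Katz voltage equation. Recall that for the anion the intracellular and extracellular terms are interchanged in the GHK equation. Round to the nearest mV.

34 mV

Vm = 59.7 · log₁₀[(Σ P·[cation]ₒ + Σ P·[anion]ᵢ) / (Σ P·[cation]ᵢ + Σ P·[anion]ₒ)]
Numerator = 1×8.24 + 18×125 + 0.12×13.6 = 2260
Denominator = 1×136 + 18×25.4 + 0.12×117 = 607.2
Vm = 59.7 · log₁₀(3.7215) = 59.7 × (0.5707) = 34.07 mV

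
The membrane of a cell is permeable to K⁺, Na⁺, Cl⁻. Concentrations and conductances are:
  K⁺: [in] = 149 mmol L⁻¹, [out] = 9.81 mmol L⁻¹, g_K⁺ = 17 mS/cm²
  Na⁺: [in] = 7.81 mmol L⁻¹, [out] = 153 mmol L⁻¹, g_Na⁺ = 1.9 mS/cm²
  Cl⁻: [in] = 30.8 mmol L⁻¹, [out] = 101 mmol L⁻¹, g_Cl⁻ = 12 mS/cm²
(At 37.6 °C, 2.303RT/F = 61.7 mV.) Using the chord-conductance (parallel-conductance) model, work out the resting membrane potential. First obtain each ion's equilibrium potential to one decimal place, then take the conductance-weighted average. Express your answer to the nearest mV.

-48 mV

E_K⁺ = (61.7/1)·log₁₀(9.81/149) = -72.9 mV
E_Na⁺ = (61.7/1)·log₁₀(153/7.81) = 79.7 mV
E_Cl⁻ = (61.7/-1)·log₁₀(101/30.8) = -31.8 mV
Vm = (Σ gᵢEᵢ)/(Σ gᵢ) = (17·-72.9 + 1.9·79.7 + 12·-31.8) / (17 + 1.9 + 12)
= -1469.47 / 30.9 = -47.56 mV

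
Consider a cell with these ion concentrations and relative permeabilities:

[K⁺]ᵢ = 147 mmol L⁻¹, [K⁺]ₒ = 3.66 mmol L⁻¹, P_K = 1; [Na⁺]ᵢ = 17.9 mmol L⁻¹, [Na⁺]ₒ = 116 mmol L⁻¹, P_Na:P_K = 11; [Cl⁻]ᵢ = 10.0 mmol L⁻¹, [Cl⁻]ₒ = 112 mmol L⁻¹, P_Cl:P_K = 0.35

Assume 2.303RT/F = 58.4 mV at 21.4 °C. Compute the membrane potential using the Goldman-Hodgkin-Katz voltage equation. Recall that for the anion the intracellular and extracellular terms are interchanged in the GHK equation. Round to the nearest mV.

Vm = 58.4 · log₁₀[(Σ P·[cation]ₒ + Σ P·[anion]ᵢ) / (Σ P·[cation]ᵢ + Σ P·[anion]ₒ)]
Numerator = 1×3.66 + 11×116 + 0.35×10.0 = 1283
Denominator = 1×147 + 11×17.9 + 0.35×112 = 383.1
Vm = 58.4 · log₁₀(3.3494) = 58.4 × (0.5250) = 30.66 mV

31 mV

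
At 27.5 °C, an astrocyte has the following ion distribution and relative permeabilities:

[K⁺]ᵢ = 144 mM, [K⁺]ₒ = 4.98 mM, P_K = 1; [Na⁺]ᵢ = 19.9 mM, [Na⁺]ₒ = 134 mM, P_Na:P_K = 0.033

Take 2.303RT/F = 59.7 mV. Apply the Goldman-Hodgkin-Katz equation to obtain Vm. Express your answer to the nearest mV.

-71 mV

Vm = 59.7 · log₁₀[(Σ P·[cation]ₒ + Σ P·[anion]ᵢ) / (Σ P·[cation]ᵢ + Σ P·[anion]ₒ)]
Numerator = 1×4.98 + 0.033×134 = 9.402
Denominator = 1×144 + 0.033×19.9 = 144.7
Vm = 59.7 · log₁₀(0.064995) = 59.7 × (-1.1871) = -70.87 mV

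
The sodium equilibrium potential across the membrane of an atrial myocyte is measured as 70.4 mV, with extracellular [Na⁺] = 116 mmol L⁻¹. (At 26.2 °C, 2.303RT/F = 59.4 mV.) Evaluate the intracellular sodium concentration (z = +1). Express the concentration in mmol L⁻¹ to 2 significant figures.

7.6 mmol L⁻¹

Nernst: E = (59.4/1) · log₁₀([out]/[in]), so log₁₀([out]/[in]) = 70.4 × 1 / 59.4 = 1.1852.
[out]/[in] = 10^(1.1852) = 15.32.
[in] = 116 / 15.32 = 7.573 mmol L⁻¹.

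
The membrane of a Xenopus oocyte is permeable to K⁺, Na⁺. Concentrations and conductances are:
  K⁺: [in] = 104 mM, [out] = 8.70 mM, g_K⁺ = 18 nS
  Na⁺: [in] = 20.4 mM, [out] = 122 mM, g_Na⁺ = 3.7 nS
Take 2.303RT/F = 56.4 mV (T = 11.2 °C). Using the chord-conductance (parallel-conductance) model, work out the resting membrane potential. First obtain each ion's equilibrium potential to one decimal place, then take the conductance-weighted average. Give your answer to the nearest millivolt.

E_K⁺ = (56.4/1)·log₁₀(8.70/104) = -60.8 mV
E_Na⁺ = (56.4/1)·log₁₀(122/20.4) = 43.8 mV
Vm = (Σ gᵢEᵢ)/(Σ gᵢ) = (18·-60.8 + 3.7·43.8) / (18 + 3.7)
= -932.34 / 21.7 = -42.96 mV

-43 mV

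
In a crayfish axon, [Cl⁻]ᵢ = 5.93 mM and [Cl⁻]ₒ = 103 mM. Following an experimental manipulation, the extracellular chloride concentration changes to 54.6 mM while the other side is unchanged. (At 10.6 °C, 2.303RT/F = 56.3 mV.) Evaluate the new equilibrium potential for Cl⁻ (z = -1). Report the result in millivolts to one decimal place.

After the shift: [Cl⁻]_out = 54.6, [Cl⁻]_in = 5.93 mM.
E_new = (56.3/-1)·log₁₀(54.6/5.93) = -56.30 · (0.9641) = -54.28 mV

-54.3 mV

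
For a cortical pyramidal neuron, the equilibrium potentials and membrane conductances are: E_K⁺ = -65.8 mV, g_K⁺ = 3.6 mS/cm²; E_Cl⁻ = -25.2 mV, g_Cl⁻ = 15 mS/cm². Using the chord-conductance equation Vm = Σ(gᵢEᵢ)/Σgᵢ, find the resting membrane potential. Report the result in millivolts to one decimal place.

Σ gᵢEᵢ = 3.6·(-65.8) + 15·(-25.2) = -614.88
Σ gᵢ = 3.6 + 15 = 18.6
Vm = -614.88 / 18.6 = -33.06 mV

-33.1 mV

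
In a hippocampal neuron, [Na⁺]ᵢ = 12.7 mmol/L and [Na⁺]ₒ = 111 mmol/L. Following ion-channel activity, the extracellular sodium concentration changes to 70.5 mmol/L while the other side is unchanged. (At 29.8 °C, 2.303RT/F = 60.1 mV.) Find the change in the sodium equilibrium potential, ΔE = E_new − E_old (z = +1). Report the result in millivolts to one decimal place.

-11.8 mV

E_old = (60.1/1)·log₁₀(111/12.7) = 56.59 mV
E_new = (60.1/1)·log₁₀(70.5/12.7) = 44.74 mV
ΔE = 44.74 − (56.59) = -11.85 mV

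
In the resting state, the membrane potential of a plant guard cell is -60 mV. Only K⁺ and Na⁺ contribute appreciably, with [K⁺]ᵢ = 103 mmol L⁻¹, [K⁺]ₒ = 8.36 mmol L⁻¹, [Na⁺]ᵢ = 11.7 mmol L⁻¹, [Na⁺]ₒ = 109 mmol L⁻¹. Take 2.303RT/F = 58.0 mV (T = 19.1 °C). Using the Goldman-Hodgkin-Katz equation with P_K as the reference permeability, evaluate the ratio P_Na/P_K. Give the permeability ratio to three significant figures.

Let α = P_Na/P_K. GHK: Vm = 58.0·log₁₀[(Kₒ + α·Naₒ)/(Kᵢ + α·Naᵢ)].
10^(Vm/58.0) = 10^(-60.0/58.0) = 0.092367
So 0.092367·(Kᵢ + α·Naᵢ) = Kₒ + α·Naₒ → α = (0.092367·103.0 − 8.36) / (109.0 − 0.092367·11.7)
α = (9.514 − 8.36) / (109.0 − 1.081) = 1.154/107.9 = 0.01069

0.0107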